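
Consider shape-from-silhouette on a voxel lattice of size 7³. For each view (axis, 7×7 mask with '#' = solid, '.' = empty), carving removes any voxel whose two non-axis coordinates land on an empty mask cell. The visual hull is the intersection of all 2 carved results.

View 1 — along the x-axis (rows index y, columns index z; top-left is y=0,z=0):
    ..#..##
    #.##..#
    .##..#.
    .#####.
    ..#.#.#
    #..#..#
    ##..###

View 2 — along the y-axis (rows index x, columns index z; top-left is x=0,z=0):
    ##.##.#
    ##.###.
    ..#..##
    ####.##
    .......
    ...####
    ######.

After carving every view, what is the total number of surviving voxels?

before carving: 343 voxels (7×7×7)
V1 x: intersect with YZ mask (26 set) -- 182 left
V2 y: intersect with XZ mask (29 set) -- 106 left

106 voxels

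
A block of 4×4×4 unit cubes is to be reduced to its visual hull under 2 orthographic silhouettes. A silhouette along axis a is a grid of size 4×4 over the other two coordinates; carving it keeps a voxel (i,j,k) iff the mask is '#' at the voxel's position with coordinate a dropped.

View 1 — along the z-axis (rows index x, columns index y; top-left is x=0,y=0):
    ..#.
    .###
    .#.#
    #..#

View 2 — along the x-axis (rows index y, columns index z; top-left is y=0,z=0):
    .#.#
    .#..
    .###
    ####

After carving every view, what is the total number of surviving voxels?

22 voxels

before carving: 64 voxels (4×4×4)
[1] z-view keeps 8 columns → grid now 32
[2] x-view keeps 10 columns → grid now 22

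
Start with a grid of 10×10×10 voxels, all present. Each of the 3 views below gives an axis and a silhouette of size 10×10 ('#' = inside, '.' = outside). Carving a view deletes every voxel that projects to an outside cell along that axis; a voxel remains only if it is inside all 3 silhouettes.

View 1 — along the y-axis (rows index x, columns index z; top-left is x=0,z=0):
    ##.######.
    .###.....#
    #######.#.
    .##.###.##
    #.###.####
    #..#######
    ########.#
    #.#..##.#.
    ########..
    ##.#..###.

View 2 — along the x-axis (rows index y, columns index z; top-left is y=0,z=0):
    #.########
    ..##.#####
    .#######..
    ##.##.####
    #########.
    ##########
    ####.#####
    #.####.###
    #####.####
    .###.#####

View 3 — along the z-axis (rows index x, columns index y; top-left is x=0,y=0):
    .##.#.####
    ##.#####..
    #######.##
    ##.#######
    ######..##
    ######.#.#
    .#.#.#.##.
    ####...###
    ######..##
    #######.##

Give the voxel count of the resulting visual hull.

full grid |V| = 1000
V1 y: intersect with XZ mask (71 set) -- 710 left
V2 x: intersect with YZ mask (84 set) -- 597 left
V3 z: intersect with XY mask (77 set) -- 455 left

remaining voxels: 455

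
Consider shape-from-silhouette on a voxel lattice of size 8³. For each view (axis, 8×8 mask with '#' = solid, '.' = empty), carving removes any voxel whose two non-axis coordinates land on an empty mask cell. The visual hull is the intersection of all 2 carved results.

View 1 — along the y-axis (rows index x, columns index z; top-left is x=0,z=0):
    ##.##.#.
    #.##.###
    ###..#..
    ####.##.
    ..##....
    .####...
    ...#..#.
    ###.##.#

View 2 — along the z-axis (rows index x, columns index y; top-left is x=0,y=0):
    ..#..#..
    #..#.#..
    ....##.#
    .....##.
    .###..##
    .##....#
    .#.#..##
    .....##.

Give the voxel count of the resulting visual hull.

initial block: 8^3 = 512
carve view 1 (along y, XZ-mask fill 35/64): 280 voxels remain
carve view 2 (along z, XY-mask fill 24/64): 94 voxels remain

voxel count = 94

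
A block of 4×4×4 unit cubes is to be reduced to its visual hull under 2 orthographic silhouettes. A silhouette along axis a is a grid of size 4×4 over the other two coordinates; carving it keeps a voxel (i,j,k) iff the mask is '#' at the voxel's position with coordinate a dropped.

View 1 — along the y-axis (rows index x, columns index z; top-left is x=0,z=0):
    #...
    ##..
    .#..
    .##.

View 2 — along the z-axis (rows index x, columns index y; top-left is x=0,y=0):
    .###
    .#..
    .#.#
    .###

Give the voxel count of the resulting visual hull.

before carving: 64 voxels (4×4×4)
  1. axis=1 (XZ plane), |mask|=6  ⇒  voxels=24
  2. axis=2 (XY plane), |mask|=9  ⇒  voxels=13

13 voxels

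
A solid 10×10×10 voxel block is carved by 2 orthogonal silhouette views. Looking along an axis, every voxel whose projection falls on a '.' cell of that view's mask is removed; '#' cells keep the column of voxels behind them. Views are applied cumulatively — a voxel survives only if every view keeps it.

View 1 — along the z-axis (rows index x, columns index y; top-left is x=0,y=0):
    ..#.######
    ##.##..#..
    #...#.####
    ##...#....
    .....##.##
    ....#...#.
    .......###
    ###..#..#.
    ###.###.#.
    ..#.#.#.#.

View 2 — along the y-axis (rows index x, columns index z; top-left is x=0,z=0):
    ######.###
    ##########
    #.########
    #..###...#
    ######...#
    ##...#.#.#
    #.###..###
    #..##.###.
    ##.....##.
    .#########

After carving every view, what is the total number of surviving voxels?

before carving: 1000 voxels (10×10×10)
step 1: project along z, AND mask (46/100) → |grid| = 460
step 2: project along y, AND mask (71/100) → |grid| = 335

remaining voxels: 335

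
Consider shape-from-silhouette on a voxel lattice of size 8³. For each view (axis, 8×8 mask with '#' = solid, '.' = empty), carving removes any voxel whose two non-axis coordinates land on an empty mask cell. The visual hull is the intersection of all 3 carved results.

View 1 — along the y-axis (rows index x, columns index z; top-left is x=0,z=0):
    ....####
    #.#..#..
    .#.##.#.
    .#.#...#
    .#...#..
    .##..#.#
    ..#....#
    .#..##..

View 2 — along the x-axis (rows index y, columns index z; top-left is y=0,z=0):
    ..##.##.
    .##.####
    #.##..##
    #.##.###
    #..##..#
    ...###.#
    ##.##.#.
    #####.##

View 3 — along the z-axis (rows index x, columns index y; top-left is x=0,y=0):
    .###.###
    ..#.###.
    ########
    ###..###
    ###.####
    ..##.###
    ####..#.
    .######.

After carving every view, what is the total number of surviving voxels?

start: 8×8×8 = 512 voxels
  1. axis=1 (XZ plane), |mask|=25  ⇒  voxels=200
  2. axis=0 (YZ plane), |mask|=41  ⇒  voxels=120
  3. axis=2 (XY plane), |mask|=47  ⇒  voxels=88

remaining voxels: 88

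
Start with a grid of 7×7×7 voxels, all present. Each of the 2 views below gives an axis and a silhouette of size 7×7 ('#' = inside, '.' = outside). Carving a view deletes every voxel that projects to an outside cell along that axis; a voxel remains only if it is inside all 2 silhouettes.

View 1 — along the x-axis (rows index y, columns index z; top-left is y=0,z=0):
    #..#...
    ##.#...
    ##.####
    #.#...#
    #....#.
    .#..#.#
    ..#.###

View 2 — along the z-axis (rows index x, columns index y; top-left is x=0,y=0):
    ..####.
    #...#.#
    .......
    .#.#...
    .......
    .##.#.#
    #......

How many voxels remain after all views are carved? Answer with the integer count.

|visual hull| = 45

start: 7×7×7 = 343 voxels
step 1: project along x, AND mask (23/49) → |grid| = 161
step 2: project along z, AND mask (14/49) → |grid| = 45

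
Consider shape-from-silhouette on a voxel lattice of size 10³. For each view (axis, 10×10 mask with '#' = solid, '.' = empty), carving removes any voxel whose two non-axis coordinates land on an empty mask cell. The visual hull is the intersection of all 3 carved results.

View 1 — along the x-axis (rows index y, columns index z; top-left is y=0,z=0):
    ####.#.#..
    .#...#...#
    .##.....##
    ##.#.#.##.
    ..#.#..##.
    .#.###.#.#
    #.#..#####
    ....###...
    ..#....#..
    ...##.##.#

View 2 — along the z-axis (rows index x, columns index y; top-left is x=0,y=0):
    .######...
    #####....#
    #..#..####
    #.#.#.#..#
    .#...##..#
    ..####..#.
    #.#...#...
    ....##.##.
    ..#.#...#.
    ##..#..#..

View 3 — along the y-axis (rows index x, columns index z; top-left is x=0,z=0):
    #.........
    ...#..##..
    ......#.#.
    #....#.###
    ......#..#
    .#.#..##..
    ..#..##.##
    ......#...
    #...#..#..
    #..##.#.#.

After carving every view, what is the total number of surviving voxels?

start: 10×10×10 = 1000 voxels
  1. axis=0 (YZ plane), |mask|=46  ⇒  voxels=460
  2. axis=2 (XY plane), |mask|=46  ⇒  voxels=214
  3. axis=1 (XZ plane), |mask|=31  ⇒  voxels=64

remaining voxels: 64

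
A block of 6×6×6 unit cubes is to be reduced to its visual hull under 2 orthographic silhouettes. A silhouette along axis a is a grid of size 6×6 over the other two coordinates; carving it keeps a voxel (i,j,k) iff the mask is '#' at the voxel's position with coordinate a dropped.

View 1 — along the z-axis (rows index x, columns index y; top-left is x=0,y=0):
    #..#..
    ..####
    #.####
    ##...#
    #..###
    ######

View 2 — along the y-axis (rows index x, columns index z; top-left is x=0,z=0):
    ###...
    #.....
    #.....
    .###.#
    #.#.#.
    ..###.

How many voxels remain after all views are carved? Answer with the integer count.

before carving: 216 voxels (6×6×6)
  1. axis=2 (XY plane), |mask|=24  ⇒  voxels=144
  2. axis=1 (XZ plane), |mask|=15  ⇒  voxels=57

57 voxels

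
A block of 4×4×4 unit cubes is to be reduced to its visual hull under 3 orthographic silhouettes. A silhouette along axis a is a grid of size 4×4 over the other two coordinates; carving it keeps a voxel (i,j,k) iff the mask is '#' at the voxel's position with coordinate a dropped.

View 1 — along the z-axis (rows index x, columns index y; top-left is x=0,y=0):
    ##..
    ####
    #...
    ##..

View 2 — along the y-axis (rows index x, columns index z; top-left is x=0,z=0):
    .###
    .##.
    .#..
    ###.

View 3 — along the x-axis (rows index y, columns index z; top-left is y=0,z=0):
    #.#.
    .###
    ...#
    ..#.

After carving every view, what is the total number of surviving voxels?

remaining voxels: 12

before carving: 64 voxels (4×4×4)
carve view 1 (along z, XY-mask fill 9/16): 36 voxels remain
carve view 2 (along y, XZ-mask fill 9/16): 21 voxels remain
carve view 3 (along x, YZ-mask fill 7/16): 12 voxels remain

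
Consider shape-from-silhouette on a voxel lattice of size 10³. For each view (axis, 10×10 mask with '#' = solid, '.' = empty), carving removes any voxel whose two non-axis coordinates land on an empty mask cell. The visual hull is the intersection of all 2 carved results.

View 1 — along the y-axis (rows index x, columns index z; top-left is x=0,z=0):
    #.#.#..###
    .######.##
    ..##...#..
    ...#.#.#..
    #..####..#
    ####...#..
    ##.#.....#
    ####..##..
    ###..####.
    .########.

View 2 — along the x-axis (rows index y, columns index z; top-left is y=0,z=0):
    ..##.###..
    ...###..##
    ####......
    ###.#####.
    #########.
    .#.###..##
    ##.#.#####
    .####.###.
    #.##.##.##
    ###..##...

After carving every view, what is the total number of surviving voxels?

full grid |V| = 1000
carve view 1 (along y, XZ-mask fill 56/100): 560 voxels remain
carve view 2 (along x, YZ-mask fill 64/100): 365 voxels remain

365 voxels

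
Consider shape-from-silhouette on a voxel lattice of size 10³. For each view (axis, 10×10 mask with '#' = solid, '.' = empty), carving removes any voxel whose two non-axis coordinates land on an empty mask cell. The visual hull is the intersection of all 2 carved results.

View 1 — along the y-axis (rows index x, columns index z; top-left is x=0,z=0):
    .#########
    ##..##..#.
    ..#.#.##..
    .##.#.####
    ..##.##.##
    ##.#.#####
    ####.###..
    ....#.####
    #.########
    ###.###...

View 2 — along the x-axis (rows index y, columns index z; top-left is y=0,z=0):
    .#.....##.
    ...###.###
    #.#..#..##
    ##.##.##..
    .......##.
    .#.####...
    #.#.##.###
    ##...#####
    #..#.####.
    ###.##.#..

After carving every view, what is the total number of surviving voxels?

voxel count = 350

start: 10×10×10 = 1000 voxels
  1. axis=1 (XZ plane), |mask|=66  ⇒  voxels=660
  2. axis=0 (YZ plane), |mask|=53  ⇒  voxels=350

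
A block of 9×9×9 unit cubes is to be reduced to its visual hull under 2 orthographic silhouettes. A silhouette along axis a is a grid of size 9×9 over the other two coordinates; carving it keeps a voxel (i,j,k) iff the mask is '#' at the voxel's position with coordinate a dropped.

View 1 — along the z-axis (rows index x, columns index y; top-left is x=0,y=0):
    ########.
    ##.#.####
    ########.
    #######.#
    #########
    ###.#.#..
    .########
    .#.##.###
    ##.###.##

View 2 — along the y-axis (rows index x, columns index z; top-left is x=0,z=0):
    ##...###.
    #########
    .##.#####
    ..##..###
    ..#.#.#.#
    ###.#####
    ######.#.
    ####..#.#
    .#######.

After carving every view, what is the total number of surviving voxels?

voxel count = 416

initial block: 9^3 = 729
V1 z: intersect with XY mask (66 set) -- 594 left
V2 y: intersect with XZ mask (58 set) -- 416 left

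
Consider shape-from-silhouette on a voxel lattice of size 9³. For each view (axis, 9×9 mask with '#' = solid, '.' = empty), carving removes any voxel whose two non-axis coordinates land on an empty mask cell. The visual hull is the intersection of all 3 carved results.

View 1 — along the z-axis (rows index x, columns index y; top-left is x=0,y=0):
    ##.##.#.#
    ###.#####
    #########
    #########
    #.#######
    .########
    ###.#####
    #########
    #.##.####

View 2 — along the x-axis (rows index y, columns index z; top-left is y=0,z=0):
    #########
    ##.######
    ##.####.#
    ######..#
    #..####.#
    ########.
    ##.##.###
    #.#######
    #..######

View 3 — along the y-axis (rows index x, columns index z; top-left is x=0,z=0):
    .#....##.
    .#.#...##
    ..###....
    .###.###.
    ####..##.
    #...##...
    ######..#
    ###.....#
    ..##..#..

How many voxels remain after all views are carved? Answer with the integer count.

voxel count = 252

before carving: 729 voxels (9×9×9)
[1] z-view keeps 72 columns → grid now 648
[2] x-view keeps 67 columns → grid now 535
[3] y-view keeps 39 columns → grid now 252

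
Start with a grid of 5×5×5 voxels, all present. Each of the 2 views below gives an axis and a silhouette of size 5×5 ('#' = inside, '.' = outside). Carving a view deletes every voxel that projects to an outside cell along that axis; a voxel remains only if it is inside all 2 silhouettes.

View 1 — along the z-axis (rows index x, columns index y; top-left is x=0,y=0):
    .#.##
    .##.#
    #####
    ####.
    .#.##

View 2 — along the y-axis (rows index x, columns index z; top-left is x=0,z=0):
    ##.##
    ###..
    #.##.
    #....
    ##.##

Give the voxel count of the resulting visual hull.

52 voxels

initial block: 5^3 = 125
  1. axis=2 (XY plane), |mask|=18  ⇒  voxels=90
  2. axis=1 (XZ plane), |mask|=15  ⇒  voxels=52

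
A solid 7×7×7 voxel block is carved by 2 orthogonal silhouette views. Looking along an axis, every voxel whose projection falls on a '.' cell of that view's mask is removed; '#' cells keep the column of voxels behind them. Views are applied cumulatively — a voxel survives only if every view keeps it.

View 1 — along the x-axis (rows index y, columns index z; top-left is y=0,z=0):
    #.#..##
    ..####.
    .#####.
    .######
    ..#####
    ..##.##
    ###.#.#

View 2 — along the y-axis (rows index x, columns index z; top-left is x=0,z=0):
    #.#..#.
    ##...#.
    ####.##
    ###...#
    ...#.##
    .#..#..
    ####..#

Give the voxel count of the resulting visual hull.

remaining voxels: 117

start: 7×7×7 = 343 voxels
  1. axis=0 (YZ plane), |mask|=33  ⇒  voxels=231
  2. axis=1 (XZ plane), |mask|=26  ⇒  voxels=117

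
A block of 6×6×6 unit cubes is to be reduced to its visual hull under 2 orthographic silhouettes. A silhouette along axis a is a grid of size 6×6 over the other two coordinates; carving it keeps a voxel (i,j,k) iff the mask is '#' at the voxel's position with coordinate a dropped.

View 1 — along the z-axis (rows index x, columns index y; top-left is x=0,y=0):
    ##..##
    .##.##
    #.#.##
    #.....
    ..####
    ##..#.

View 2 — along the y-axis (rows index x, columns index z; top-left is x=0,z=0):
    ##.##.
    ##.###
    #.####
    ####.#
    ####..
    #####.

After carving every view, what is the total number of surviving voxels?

voxel count = 92

initial block: 6^3 = 216
step 1: project along z, AND mask (20/36) → |grid| = 120
step 2: project along y, AND mask (28/36) → |grid| = 92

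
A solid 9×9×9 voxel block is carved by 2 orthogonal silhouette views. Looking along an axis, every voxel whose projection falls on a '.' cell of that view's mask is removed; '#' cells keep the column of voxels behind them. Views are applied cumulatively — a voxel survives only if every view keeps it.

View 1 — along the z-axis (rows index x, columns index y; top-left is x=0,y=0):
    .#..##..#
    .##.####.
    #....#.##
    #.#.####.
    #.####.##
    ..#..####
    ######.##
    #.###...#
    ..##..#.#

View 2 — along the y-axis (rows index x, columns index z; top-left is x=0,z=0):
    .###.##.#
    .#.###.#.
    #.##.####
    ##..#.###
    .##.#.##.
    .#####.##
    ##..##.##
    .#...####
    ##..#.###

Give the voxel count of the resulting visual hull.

remaining voxels: 285

full grid |V| = 729
after view 1 [z-axis, 49 of 81 cells solid] → remaining = 441
after view 2 [y-axis, 53 of 81 cells solid] → remaining = 285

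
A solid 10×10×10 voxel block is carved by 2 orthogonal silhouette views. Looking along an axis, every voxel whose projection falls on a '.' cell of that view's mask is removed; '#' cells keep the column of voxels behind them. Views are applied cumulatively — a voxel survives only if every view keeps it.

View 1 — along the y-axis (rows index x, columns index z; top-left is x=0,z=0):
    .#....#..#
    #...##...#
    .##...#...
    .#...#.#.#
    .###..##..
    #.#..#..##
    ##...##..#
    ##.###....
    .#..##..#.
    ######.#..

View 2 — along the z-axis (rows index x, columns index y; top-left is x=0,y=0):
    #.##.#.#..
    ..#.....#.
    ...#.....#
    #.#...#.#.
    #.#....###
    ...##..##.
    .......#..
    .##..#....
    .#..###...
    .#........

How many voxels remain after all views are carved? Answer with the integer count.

start: 10×10×10 = 1000 voxels
[1] y-view keeps 45 columns → grid now 450
[2] z-view keeps 31 columns → grid now 133

133 voxels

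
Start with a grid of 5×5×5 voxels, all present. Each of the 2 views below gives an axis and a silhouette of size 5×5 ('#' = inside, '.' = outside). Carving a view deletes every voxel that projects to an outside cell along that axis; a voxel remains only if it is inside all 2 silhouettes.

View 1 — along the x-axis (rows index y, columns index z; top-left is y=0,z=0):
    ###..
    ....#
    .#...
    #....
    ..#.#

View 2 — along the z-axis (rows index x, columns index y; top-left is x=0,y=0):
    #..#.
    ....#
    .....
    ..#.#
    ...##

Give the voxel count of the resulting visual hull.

full grid |V| = 125
step 1: project along x, AND mask (8/25) → |grid| = 40
step 2: project along z, AND mask (7/25) → |grid| = 12

voxel count = 12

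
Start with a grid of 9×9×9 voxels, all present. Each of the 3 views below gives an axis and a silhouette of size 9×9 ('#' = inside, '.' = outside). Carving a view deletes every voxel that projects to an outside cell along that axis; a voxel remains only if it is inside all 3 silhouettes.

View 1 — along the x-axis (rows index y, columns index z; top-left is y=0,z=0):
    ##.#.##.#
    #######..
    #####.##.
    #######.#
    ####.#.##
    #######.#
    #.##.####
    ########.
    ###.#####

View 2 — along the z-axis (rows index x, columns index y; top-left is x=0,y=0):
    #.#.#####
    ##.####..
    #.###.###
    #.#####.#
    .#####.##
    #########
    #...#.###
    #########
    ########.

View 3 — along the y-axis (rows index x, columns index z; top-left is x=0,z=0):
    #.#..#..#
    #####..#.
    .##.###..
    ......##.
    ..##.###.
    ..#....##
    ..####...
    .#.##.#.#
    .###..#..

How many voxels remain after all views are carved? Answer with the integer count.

voxel count = 217

full grid |V| = 729
after view 1 [x-axis, 66 of 81 cells solid] → remaining = 594
after view 2 [z-axis, 65 of 81 cells solid] → remaining = 475
after view 3 [y-axis, 38 of 81 cells solid] → remaining = 217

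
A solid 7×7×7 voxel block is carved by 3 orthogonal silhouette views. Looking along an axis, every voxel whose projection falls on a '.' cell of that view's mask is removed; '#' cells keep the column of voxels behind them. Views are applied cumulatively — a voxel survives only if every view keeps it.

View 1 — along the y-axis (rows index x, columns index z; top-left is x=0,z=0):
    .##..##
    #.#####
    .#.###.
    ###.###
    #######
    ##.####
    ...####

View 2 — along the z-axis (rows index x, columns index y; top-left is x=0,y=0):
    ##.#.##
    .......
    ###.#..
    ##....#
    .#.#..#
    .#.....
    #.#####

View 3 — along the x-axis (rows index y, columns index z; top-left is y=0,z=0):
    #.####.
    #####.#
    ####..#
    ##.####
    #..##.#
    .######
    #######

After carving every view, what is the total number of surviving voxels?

remaining voxels: 85

full grid |V| = 343
V1 y: intersect with XZ mask (37 set) -- 259 left
V2 z: intersect with XY mask (22 set) -- 105 left
V3 x: intersect with YZ mask (39 set) -- 85 left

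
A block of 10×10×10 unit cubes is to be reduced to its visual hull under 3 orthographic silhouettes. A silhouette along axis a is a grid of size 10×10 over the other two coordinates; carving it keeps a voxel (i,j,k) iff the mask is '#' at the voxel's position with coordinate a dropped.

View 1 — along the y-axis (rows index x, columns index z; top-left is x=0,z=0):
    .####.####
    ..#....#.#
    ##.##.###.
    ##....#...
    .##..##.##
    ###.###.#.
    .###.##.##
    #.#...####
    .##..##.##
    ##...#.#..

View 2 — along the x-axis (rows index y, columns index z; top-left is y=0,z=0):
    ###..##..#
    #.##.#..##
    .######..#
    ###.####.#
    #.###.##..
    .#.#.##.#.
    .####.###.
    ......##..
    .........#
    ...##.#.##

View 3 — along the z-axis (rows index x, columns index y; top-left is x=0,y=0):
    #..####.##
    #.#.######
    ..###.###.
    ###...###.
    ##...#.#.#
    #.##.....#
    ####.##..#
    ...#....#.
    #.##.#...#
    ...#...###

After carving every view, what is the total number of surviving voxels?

start: 10×10×10 = 1000 voxels
V1 y: intersect with XZ mask (57 set) -- 570 left
V2 x: intersect with YZ mask (53 set) -- 308 left
V3 z: intersect with XY mask (54 set) -- 178 left

178 voxels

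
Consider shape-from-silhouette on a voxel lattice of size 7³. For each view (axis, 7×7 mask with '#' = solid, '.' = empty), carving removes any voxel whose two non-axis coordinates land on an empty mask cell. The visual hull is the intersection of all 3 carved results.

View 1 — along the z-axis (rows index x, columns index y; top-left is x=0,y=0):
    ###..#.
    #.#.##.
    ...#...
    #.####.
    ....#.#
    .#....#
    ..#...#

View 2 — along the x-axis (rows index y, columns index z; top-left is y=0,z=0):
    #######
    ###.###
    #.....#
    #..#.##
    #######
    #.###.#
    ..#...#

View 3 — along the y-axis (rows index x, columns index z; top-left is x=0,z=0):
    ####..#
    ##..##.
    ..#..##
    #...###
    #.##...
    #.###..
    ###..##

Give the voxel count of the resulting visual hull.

initial block: 7^3 = 343
  1. axis=2 (XY plane), |mask|=20  ⇒  voxels=140
  2. axis=0 (YZ plane), |mask|=33  ⇒  voxels=91
  3. axis=1 (XZ plane), |mask|=28  ⇒  voxels=56

56 voxels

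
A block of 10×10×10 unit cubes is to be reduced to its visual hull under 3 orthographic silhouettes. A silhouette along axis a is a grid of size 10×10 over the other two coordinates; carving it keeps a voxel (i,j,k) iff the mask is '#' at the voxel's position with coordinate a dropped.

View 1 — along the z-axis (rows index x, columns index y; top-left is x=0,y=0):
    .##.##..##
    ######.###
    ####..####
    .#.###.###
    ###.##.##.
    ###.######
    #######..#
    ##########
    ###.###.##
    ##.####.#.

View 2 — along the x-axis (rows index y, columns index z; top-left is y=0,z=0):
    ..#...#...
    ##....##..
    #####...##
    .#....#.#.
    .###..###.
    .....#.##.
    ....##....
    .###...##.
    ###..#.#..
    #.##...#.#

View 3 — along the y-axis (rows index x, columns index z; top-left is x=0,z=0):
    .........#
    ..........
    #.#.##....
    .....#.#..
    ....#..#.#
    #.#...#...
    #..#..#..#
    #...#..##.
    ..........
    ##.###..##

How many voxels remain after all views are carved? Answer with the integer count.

start: 10×10×10 = 1000 voxels
carve view 1 (along z, XY-mask fill 79/100): 790 voxels remain
carve view 2 (along x, YZ-mask fill 42/100): 338 voxels remain
carve view 3 (along y, XZ-mask fill 28/100): 86 voxels remain

86 voxels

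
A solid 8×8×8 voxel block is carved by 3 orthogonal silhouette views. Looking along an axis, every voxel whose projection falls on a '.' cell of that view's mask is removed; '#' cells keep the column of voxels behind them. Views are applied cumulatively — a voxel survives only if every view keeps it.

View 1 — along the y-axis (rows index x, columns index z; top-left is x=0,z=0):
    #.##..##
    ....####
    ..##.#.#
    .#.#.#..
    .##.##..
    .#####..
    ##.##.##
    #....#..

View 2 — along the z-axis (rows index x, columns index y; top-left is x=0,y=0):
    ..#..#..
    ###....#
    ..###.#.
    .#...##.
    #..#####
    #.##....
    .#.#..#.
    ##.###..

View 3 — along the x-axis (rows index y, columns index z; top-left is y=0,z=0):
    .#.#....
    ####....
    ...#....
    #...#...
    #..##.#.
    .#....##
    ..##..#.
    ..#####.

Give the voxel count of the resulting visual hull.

full grid |V| = 512
step 1: project along y, AND mask (33/64) → |grid| = 264
step 2: project along z, AND mask (30/64) → |grid| = 118
step 3: project along x, AND mask (24/64) → |grid| = 36

36 voxels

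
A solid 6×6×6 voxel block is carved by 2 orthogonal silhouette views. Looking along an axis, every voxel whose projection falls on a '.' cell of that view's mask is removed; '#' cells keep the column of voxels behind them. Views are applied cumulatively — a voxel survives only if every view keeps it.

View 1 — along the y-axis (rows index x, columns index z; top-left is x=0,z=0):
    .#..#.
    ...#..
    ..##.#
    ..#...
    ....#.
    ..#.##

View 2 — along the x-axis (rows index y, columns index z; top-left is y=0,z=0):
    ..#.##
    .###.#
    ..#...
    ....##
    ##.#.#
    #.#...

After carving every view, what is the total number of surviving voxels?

|visual hull| = 32

initial block: 6^3 = 216
[1] y-view keeps 11 columns → grid now 66
[2] x-view keeps 16 columns → grid now 32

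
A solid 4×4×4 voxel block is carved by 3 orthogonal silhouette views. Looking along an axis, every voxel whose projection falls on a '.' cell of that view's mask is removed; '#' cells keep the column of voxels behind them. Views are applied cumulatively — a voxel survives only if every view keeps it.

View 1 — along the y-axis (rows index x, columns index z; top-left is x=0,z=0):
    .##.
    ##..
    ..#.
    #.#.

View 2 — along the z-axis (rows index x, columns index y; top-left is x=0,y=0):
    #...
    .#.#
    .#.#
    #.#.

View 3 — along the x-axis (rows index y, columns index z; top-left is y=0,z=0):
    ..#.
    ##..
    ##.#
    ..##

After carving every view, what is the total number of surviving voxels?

before carving: 64 voxels (4×4×4)
[1] y-view keeps 7 columns → grid now 28
[2] z-view keeps 7 columns → grid now 12
[3] x-view keeps 8 columns → grid now 6

voxel count = 6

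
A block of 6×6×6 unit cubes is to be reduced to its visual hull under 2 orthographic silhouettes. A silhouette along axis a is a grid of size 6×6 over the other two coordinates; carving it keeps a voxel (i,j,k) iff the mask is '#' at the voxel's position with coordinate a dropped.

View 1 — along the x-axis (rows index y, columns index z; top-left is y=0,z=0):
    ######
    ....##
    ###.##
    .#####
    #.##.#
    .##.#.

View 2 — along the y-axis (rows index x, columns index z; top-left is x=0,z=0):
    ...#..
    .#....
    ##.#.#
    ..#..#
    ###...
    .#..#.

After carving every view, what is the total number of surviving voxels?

before carving: 216 voxels (6×6×6)
step 1: project along x, AND mask (25/36) → |grid| = 150
step 2: project along y, AND mask (13/36) → |grid| = 53

remaining voxels: 53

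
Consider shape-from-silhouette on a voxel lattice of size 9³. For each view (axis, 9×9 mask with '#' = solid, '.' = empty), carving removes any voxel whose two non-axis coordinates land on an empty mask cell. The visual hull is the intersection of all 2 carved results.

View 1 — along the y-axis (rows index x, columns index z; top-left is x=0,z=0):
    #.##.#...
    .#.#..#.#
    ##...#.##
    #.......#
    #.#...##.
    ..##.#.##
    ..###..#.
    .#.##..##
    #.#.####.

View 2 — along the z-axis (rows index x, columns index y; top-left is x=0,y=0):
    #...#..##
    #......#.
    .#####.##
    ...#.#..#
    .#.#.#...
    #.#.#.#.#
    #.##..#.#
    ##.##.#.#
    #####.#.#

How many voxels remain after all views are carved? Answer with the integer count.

194 voxels

start: 9×9×9 = 729 voxels
[1] y-view keeps 39 columns → grid now 351
[2] z-view keeps 42 columns → grid now 194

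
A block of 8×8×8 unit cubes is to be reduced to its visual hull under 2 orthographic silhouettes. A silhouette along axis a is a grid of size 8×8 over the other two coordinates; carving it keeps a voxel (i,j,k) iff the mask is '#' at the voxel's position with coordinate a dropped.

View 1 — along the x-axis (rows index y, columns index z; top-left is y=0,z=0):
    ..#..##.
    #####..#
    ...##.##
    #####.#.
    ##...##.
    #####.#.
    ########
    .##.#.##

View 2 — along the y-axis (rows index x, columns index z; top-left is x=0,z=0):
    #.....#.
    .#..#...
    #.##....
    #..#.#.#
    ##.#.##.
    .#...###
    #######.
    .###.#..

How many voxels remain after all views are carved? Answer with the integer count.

voxel count = 161

full grid |V| = 512
[1] x-view keeps 42 columns → grid now 336
[2] y-view keeps 31 columns → grid now 161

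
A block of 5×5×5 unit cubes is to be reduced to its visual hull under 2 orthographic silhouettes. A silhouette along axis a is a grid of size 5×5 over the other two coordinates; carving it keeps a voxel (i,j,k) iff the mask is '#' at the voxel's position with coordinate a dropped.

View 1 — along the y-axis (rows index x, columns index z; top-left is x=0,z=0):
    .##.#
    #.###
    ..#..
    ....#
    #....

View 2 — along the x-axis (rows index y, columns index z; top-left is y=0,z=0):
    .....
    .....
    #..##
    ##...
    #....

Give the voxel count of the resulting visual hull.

full grid |V| = 125
V1 y: intersect with XZ mask (10 set) -- 50 left
V2 x: intersect with YZ mask (6 set) -- 11 left

11 voxels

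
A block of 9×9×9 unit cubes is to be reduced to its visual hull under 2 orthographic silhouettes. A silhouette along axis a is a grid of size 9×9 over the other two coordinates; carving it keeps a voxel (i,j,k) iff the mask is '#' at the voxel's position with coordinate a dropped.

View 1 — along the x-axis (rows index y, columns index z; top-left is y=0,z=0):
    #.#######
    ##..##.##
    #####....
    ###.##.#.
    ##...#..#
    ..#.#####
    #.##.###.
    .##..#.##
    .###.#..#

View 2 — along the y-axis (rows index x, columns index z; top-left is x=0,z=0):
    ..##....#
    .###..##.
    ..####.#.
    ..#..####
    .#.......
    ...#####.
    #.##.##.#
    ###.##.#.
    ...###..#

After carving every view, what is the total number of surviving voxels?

full grid |V| = 729
after view 1 [x-axis, 51 of 81 cells solid] → remaining = 459
after view 2 [y-axis, 40 of 81 cells solid] → remaining = 230

remaining voxels: 230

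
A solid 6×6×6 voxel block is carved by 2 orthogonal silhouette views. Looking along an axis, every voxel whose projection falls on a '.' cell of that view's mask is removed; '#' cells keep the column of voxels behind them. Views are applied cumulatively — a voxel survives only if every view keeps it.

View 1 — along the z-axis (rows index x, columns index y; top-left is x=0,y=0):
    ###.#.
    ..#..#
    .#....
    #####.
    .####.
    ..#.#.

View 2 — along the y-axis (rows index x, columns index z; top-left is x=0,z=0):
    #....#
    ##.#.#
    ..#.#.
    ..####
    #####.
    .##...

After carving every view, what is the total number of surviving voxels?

before carving: 216 voxels (6×6×6)
after view 1 [z-axis, 18 of 36 cells solid] → remaining = 108
after view 2 [y-axis, 19 of 36 cells solid] → remaining = 62

|visual hull| = 62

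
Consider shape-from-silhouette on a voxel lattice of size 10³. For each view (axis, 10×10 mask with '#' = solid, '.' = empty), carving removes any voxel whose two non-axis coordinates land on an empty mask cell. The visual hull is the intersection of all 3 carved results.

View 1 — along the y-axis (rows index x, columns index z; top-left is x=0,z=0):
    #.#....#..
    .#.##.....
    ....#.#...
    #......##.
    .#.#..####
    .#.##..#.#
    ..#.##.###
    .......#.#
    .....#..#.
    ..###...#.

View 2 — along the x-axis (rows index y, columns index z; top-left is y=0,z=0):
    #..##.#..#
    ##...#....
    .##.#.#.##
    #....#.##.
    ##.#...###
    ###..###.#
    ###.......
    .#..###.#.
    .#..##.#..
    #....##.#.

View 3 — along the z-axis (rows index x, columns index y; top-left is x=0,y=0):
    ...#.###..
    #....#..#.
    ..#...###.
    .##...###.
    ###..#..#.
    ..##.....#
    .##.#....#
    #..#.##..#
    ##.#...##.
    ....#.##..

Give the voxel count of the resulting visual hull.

65 voxels

before carving: 1000 voxels (10×10×10)
  1. axis=1 (XZ plane), |mask|=36  ⇒  voxels=360
  2. axis=0 (YZ plane), |mask|=47  ⇒  voxels=159
  3. axis=2 (XY plane), |mask|=41  ⇒  voxels=65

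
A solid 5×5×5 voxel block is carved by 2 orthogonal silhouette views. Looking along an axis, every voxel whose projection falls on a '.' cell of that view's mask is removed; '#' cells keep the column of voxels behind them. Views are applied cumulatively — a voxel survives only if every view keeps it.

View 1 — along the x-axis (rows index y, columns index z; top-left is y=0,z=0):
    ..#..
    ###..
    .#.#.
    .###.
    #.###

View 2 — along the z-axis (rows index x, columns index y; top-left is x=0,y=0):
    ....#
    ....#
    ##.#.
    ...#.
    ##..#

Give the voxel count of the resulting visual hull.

26 voxels

before carving: 125 voxels (5×5×5)
after view 1 [x-axis, 13 of 25 cells solid] → remaining = 65
after view 2 [z-axis, 9 of 25 cells solid] → remaining = 26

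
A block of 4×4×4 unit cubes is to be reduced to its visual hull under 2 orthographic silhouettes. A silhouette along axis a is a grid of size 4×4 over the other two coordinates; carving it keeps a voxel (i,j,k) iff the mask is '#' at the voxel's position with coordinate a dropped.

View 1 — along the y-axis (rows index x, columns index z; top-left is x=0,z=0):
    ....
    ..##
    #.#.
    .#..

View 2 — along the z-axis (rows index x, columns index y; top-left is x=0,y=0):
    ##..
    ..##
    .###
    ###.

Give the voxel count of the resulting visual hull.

13 voxels

start: 4×4×4 = 64 voxels
carve view 1 (along y, XZ-mask fill 5/16): 20 voxels remain
carve view 2 (along z, XY-mask fill 10/16): 13 voxels remain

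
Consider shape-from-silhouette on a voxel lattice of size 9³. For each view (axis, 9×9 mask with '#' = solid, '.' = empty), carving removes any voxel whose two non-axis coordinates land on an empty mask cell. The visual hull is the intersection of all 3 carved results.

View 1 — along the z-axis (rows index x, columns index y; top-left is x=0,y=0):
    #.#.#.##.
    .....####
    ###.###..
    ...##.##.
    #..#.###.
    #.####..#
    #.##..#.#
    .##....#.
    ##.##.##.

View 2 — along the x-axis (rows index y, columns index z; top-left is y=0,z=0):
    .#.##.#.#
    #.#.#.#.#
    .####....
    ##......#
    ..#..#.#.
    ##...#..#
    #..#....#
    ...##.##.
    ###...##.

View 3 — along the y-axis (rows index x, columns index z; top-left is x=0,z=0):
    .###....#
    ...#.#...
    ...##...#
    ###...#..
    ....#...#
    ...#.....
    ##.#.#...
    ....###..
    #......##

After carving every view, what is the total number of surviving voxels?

|visual hull| = 60

initial block: 9^3 = 729
  1. axis=2 (XY plane), |mask|=44  ⇒  voxels=396
  2. axis=0 (YZ plane), |mask|=36  ⇒  voxels=171
  3. axis=1 (XZ plane), |mask|=26  ⇒  voxels=60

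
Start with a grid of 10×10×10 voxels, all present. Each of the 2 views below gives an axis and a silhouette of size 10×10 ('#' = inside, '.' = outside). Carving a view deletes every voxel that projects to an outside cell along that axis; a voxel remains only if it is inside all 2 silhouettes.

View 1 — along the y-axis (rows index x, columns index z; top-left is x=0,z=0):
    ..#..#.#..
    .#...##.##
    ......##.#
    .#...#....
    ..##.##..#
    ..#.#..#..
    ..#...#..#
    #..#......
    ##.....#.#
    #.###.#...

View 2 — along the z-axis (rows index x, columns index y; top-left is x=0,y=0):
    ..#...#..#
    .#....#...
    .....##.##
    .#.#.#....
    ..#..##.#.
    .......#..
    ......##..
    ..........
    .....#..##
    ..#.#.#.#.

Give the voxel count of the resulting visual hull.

start: 10×10×10 = 1000 voxels
carve view 1 (along y, XZ-mask fill 35/100): 350 voxels remain
carve view 2 (along z, XY-mask fill 26/100): 98 voxels remain

voxel count = 98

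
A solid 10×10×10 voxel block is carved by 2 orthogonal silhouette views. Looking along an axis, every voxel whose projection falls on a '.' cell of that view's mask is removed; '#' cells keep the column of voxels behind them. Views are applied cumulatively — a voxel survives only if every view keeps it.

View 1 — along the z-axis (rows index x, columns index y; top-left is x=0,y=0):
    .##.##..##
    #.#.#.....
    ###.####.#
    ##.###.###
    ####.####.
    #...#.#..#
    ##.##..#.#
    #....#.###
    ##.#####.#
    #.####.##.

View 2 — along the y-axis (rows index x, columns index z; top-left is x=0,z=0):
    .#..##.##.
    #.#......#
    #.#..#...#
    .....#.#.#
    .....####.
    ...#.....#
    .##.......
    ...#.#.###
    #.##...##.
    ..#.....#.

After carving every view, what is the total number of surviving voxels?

full grid |V| = 1000
  1. axis=2 (XY plane), |mask|=63  ⇒  voxels=630
  2. axis=1 (XZ plane), |mask|=35  ⇒  voxels=226

|visual hull| = 226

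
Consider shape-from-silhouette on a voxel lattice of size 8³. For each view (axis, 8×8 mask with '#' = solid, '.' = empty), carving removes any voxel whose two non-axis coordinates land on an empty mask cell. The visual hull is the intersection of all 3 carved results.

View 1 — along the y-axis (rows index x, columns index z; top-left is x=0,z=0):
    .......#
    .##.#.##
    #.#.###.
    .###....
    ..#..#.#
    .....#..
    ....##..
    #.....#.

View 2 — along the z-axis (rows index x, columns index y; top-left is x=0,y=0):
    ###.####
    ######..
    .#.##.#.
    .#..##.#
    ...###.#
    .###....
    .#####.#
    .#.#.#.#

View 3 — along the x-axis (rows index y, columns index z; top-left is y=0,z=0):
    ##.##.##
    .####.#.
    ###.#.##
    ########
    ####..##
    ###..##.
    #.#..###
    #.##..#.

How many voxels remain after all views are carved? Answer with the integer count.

before carving: 512 voxels (8×8×8)
after view 1 [y-axis, 22 of 64 cells solid] → remaining = 176
after view 2 [z-axis, 38 of 64 cells solid] → remaining = 104
after view 3 [x-axis, 45 of 64 cells solid] → remaining = 75

|visual hull| = 75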